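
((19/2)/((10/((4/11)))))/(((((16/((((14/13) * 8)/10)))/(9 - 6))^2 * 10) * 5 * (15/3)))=8379/232375000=0.00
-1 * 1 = -1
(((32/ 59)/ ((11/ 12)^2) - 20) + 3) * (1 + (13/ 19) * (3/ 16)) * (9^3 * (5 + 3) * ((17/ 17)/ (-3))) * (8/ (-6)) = -47829.26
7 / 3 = 2.33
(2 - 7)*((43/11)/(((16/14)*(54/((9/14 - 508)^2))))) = -10847310935/133056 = -81524.40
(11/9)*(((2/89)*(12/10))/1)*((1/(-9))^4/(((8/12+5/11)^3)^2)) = 0.00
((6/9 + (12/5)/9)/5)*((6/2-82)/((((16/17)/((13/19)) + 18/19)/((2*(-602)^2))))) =-1683038241976/365775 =-4601293.81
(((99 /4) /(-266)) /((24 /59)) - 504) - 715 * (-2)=7880165 /8512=925.77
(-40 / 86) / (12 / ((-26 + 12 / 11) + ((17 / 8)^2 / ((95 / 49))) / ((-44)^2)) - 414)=0.00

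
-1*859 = -859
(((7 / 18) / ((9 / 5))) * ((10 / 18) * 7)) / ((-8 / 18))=-1225 / 648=-1.89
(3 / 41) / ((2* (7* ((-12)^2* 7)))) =1 / 192864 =0.00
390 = 390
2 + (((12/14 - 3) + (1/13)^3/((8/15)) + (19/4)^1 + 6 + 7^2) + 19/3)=65.94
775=775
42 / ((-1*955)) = -0.04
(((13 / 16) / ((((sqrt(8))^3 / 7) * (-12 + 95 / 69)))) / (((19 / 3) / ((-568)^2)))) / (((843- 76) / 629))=-4594473261 * sqrt(2) / 6573544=-988.44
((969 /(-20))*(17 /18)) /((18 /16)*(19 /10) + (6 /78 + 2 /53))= -7566598 /372417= -20.32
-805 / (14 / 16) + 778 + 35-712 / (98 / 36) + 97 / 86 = -1548321 / 4214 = -367.42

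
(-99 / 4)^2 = 9801 / 16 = 612.56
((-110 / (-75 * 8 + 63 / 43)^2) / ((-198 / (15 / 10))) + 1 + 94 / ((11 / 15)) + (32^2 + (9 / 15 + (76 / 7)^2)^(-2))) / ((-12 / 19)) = -1825.87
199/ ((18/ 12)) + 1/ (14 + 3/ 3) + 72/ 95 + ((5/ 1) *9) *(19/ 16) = 170479/ 912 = 186.93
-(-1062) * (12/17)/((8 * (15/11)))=5841/85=68.72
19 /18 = 1.06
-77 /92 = -0.84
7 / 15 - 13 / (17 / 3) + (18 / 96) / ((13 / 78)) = -1433 / 2040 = -0.70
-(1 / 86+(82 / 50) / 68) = -2613 / 73100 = -0.04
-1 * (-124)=124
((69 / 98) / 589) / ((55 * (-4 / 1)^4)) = 69 / 812725760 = 0.00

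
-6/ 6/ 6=-1/ 6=-0.17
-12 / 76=-3 / 19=-0.16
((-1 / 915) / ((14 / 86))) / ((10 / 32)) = -0.02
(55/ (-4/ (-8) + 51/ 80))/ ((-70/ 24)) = -10560/ 637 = -16.58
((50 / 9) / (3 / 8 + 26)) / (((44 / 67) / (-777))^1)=-1735300 / 6963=-249.22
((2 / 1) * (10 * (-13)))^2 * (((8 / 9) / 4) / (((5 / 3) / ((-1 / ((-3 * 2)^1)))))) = 13520 / 9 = 1502.22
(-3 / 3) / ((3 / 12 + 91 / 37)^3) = -3241792 / 64481201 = -0.05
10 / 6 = 5 / 3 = 1.67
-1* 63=-63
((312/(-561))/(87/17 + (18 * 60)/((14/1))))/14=-4/8283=-0.00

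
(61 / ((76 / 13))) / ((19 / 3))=2379 / 1444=1.65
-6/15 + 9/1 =43/5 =8.60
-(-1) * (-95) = -95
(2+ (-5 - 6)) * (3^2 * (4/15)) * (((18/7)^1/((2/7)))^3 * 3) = -236196/5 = -47239.20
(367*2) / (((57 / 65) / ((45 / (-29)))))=-715650 / 551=-1298.82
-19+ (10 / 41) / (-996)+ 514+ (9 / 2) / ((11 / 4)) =111543479 / 224598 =496.64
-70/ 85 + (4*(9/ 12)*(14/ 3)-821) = -13733/ 17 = -807.82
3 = 3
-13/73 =-0.18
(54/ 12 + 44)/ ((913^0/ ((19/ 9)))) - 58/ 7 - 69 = 3163/ 126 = 25.10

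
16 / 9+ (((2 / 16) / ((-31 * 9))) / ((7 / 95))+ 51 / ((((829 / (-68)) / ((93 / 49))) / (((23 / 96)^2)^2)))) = 5185897038335 / 2970945847296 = 1.75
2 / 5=0.40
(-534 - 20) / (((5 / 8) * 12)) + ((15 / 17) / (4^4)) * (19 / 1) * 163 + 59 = -4.19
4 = 4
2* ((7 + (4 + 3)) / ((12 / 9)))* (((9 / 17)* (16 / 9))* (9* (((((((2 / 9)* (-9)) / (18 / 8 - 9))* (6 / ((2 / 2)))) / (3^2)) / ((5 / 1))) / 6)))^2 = 114688 / 1755675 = 0.07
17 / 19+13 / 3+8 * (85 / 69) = 19774 / 1311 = 15.08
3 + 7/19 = 64/19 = 3.37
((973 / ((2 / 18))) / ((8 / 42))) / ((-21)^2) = 417 / 4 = 104.25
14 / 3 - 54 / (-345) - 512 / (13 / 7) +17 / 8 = -9642539 / 35880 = -268.74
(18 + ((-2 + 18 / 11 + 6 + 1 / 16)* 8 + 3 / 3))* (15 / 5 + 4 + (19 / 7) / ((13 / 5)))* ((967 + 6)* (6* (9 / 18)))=216875862 / 143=1516614.42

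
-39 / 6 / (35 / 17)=-221 / 70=-3.16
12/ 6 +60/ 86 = 116/ 43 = 2.70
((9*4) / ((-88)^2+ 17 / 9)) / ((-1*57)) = -108 / 1324547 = -0.00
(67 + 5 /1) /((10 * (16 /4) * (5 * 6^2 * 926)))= 0.00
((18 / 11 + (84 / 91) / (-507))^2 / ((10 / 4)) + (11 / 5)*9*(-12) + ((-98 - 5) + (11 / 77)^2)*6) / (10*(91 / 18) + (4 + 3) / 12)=-4401288244760256 / 263430075914005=-16.71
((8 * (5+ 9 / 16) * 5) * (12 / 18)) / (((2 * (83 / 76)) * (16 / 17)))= 143735 / 1992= 72.16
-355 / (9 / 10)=-3550 / 9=-394.44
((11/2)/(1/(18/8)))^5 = 9509900499/32768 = 290219.13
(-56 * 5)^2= 78400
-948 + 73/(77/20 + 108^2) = -221220976/233357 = -947.99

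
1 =1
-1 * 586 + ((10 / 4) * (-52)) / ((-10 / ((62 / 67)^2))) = -574.87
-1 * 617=-617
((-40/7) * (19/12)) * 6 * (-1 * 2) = 760/7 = 108.57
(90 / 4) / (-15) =-3 / 2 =-1.50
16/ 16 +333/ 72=45/ 8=5.62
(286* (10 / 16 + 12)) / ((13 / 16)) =4444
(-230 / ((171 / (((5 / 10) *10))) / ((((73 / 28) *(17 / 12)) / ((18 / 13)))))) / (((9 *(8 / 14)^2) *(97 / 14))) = -454547275 / 515922048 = -0.88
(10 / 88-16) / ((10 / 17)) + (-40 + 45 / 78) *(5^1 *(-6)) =6610521 / 5720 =1155.69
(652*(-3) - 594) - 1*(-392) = -2158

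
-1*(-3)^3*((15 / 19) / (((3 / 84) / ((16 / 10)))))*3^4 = 1469664 / 19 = 77350.74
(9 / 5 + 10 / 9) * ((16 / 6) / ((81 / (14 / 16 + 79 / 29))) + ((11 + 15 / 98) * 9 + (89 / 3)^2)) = 88714926973 / 31077270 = 2854.66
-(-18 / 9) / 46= 1 / 23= 0.04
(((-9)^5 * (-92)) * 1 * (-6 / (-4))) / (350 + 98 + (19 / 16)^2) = 2086083072 / 115049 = 18132.13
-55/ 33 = -5/ 3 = -1.67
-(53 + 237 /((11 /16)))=-4375 /11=-397.73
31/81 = 0.38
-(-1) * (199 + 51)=250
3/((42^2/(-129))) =-0.22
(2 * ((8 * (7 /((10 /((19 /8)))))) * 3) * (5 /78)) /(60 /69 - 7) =-3059 /3666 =-0.83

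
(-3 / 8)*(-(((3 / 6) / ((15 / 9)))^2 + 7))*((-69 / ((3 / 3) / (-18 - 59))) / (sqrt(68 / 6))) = 11300751*sqrt(102) / 27200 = 4196.03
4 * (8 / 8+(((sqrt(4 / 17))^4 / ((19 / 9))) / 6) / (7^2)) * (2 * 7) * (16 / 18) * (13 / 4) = 55969264 / 345933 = 161.79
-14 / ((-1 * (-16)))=-0.88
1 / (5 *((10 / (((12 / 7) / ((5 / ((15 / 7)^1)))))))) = 18 / 1225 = 0.01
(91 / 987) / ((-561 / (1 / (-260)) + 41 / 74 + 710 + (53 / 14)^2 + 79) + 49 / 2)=94276 / 149993568393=0.00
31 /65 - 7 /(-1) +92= 6466 /65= 99.48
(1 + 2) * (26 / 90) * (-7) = -91 / 15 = -6.07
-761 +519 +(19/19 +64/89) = -21385/89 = -240.28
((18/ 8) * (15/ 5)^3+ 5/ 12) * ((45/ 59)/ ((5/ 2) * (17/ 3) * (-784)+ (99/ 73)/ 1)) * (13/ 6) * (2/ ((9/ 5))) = -8707075/ 860950302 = -0.01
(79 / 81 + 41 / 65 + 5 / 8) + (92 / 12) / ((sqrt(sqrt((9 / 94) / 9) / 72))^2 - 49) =889023215657 / 428524373160 - 24* sqrt(94) / 50869465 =2.07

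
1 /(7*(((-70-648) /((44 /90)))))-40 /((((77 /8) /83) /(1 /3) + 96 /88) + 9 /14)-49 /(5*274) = -21162302471419 /1099265133330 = -19.25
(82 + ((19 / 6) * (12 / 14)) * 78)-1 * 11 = 1979 / 7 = 282.71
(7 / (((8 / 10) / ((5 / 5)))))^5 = 52521875 / 1024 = 51290.89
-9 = -9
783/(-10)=-783/10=-78.30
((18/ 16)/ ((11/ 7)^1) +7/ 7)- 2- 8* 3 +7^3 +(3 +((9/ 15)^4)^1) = 17701503/ 55000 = 321.85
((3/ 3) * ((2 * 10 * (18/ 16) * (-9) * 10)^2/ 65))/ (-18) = -3504.81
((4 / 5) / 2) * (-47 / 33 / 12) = -47 / 990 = -0.05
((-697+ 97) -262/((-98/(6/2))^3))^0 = 1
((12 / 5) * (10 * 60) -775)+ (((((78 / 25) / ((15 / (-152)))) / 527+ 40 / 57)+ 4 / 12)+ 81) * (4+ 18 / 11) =1501641847 / 1332375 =1127.04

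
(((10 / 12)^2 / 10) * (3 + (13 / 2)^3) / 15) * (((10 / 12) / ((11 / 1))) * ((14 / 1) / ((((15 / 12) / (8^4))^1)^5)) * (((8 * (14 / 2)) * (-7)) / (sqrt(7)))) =-16060325686381894342541312 * sqrt(7) / 556875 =-76303708625578842151.60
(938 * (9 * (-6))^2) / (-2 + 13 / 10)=-3907440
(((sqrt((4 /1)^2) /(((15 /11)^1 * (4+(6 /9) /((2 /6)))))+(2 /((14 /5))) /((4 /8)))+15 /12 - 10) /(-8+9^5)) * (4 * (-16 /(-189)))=-137744 /3515005935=-0.00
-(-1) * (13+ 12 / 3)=17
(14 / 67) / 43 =14 / 2881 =0.00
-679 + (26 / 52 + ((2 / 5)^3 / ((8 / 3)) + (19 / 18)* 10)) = -667.92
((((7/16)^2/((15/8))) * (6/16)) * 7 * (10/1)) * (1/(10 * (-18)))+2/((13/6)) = 272021/299520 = 0.91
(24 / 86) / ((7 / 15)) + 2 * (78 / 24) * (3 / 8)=14619 / 4816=3.04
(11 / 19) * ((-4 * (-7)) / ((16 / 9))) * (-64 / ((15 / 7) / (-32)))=827904 / 95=8714.78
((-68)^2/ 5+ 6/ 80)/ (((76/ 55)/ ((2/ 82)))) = 406945/ 24928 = 16.32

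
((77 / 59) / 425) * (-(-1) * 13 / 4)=1001 / 100300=0.01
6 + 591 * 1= 597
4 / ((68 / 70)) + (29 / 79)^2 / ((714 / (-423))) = 4.04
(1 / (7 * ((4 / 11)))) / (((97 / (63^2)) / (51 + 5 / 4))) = 1303533 / 1552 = 839.91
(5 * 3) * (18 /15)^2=108 /5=21.60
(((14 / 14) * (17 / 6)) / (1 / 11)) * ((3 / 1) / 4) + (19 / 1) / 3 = 713 / 24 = 29.71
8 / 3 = 2.67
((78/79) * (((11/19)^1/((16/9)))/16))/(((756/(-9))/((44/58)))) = -14157/78003968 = -0.00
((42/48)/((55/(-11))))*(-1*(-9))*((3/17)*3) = -567/680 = -0.83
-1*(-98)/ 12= 49/ 6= 8.17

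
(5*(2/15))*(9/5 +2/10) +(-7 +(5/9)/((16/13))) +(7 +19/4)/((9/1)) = -563/144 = -3.91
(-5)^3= -125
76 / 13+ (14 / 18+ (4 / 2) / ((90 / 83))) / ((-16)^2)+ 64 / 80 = 498431 / 74880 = 6.66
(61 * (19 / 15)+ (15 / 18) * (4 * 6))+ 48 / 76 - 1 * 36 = 17641 / 285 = 61.90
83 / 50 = 1.66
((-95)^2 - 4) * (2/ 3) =6014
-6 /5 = -1.20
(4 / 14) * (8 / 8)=2 / 7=0.29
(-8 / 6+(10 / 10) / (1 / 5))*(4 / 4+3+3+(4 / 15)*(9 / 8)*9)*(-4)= -2134 / 15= -142.27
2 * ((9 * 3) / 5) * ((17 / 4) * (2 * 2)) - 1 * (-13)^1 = 983 / 5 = 196.60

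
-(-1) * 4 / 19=4 / 19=0.21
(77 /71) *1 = 77 /71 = 1.08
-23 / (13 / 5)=-8.85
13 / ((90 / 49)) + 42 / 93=21007 / 2790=7.53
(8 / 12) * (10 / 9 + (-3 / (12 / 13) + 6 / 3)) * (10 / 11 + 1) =-0.18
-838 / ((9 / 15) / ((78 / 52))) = -2095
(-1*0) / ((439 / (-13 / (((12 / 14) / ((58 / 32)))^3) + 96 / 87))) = 0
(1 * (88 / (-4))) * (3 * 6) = -396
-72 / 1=-72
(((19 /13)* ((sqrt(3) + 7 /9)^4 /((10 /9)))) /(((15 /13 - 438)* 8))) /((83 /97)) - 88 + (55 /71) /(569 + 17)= -12582112700351857 /142966226403180 - 941773* sqrt(3) /190899585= -88.02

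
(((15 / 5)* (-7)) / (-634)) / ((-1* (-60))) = 7 / 12680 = 0.00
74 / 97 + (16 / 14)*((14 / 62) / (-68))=0.76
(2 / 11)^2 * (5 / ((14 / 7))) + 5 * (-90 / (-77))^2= 40990 / 5929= 6.91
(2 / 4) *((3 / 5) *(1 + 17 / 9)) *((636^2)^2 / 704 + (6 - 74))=33234696248 / 165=201422401.50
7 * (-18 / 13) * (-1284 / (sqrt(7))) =23112 * sqrt(7) / 13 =4703.74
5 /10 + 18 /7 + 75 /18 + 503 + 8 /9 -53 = 28862 /63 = 458.13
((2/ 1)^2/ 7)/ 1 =4/ 7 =0.57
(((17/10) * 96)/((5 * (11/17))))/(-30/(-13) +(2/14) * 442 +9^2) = 1262352/3664925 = 0.34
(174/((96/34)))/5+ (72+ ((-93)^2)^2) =74805285.32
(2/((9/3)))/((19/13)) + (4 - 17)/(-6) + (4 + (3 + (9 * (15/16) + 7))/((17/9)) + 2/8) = 16.63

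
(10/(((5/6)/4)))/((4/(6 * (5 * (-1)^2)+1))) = 372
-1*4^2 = -16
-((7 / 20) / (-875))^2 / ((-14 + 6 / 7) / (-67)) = -469 / 575000000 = -0.00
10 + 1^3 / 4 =10.25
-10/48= -5/24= -0.21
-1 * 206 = -206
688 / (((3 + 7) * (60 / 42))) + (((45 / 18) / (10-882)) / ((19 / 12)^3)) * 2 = 900120724 / 18690775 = 48.16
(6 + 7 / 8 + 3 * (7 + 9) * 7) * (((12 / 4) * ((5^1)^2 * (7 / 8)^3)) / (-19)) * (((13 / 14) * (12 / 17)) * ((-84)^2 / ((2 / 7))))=-1213624646325 / 82688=-14677155.65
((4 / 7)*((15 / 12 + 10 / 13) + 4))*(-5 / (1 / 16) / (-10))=2504 / 91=27.52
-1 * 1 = -1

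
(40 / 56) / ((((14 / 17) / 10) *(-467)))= -425 / 22883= -0.02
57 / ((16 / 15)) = 855 / 16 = 53.44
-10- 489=-499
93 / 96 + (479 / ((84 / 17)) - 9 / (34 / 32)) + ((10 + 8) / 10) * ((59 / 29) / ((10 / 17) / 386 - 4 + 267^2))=5775169911484469 / 64571271727200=89.44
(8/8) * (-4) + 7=3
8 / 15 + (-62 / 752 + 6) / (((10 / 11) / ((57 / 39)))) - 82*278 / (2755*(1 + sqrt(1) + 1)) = 588925237 / 80798640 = 7.29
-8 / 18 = -4 / 9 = -0.44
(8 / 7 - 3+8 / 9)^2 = 3721 / 3969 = 0.94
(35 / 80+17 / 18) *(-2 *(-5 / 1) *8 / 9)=12.28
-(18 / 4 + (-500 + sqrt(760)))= 991 / 2- 2 * sqrt(190)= 467.93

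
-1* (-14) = 14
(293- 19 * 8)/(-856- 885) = -141/1741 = -0.08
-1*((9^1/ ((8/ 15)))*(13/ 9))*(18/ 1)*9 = -15795/ 4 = -3948.75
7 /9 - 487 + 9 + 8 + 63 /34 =-467.37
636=636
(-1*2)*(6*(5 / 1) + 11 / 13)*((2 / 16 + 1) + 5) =-19649 / 52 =-377.87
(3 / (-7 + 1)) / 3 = -1 / 6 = -0.17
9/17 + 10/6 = 112/51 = 2.20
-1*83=-83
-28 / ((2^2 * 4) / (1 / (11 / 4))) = -0.64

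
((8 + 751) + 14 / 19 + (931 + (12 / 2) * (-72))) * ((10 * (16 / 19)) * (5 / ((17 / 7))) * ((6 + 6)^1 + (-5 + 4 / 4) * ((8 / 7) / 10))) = 1545930240 / 6137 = 251903.25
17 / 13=1.31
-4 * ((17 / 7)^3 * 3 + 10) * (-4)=290704 / 343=847.53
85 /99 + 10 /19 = 2605 /1881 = 1.38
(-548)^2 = 300304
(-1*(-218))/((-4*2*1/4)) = -109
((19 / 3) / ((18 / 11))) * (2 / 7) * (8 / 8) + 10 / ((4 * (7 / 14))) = 1154 / 189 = 6.11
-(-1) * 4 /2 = 2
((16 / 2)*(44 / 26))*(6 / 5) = 1056 / 65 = 16.25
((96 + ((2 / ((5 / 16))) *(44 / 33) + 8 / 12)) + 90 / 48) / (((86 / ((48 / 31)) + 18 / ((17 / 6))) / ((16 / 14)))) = 1747464 / 883855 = 1.98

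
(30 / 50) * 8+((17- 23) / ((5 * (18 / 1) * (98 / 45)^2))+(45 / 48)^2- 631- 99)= -2226084731 / 3073280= -724.34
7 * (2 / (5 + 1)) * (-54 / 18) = -7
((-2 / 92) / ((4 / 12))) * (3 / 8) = -9 / 368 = -0.02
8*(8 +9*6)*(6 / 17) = 2976 / 17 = 175.06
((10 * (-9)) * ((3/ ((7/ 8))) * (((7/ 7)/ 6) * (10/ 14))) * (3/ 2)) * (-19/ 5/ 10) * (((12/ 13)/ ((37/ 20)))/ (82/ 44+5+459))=5417280/ 241558681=0.02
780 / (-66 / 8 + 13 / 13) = -3120 / 29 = -107.59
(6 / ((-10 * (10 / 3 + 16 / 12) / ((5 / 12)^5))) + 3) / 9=1160591 / 3483648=0.33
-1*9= -9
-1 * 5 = -5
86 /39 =2.21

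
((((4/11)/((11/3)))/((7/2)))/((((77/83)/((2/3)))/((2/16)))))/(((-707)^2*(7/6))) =996/228197563517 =0.00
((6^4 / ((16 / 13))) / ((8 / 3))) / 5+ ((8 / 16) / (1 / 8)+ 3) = 3439 / 40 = 85.98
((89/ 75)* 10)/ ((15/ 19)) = 3382/ 225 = 15.03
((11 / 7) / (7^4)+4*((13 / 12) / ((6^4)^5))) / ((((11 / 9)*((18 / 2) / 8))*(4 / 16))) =120653228522296699 / 63369337867830263808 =0.00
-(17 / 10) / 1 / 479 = -17 / 4790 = -0.00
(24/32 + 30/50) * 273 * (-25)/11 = -36855/44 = -837.61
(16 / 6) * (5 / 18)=20 / 27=0.74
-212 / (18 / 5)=-530 / 9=-58.89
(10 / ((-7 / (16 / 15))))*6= -64 / 7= -9.14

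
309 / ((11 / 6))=1854 / 11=168.55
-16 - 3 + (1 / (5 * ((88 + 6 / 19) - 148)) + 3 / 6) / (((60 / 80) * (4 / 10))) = -29503 / 1701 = -17.34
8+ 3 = 11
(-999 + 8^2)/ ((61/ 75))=-70125/ 61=-1149.59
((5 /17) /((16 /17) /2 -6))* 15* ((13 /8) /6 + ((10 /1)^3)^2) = -1200000325 /1504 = -797872.56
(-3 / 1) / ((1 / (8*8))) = -192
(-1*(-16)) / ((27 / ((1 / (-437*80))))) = -1 / 58995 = -0.00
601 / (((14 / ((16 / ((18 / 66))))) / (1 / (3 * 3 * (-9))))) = -52888 / 1701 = -31.09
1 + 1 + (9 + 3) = 14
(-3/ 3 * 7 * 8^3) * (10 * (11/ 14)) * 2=-56320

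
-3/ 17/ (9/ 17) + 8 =23/ 3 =7.67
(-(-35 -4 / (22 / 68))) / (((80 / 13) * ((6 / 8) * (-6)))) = -6773 / 3960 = -1.71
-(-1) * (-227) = -227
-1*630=-630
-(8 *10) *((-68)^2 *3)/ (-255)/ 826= 2176/ 413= 5.27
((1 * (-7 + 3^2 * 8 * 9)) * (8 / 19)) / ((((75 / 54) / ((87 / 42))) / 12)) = 16060896 / 3325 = 4830.34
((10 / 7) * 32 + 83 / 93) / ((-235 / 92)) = -2791372 / 152985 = -18.25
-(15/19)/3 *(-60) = 300/19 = 15.79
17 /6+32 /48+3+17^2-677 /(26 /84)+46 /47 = -2310499 /1222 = -1890.75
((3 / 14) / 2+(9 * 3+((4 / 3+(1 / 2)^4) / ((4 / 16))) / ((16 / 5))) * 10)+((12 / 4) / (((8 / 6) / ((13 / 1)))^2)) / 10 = 132751 / 420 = 316.07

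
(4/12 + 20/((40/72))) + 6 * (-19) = -233/3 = -77.67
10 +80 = 90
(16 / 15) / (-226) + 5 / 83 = 7811 / 140685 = 0.06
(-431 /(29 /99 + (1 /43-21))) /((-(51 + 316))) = -1834767 /32314717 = -0.06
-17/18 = -0.94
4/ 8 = 1/ 2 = 0.50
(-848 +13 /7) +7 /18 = -106565 /126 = -845.75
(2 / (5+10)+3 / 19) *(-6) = -166 / 95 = -1.75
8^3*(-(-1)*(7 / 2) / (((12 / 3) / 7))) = 3136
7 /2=3.50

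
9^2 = 81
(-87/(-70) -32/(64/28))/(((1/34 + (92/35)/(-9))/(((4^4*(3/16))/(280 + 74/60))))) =8.29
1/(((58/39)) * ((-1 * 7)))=-39/406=-0.10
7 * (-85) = -595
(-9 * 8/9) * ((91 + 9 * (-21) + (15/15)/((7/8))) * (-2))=-1549.71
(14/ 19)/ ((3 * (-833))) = -0.00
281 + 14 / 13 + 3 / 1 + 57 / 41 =152687 / 533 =286.47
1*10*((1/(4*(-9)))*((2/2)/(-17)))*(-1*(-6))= 5/51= 0.10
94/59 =1.59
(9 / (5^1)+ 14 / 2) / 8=11 / 10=1.10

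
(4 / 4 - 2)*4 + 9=5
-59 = -59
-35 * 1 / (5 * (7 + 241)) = -7 / 248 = -0.03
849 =849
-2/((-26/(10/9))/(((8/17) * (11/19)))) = 880/37791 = 0.02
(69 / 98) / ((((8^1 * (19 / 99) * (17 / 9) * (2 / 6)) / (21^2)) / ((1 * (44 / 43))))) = 18259263 / 55556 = 328.66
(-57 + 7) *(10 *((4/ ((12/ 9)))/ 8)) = -375/ 2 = -187.50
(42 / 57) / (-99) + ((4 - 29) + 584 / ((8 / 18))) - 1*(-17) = 2456572 / 1881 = 1305.99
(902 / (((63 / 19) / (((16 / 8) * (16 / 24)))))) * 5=342760 / 189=1813.54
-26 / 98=-13 / 49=-0.27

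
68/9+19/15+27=1612/45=35.82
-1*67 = -67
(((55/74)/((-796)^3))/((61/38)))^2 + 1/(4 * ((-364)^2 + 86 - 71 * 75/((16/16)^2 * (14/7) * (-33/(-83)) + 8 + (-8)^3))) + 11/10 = 13156059115133046327950070586995973/11960033240717518121415402359214080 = 1.10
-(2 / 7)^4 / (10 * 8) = -1 / 12005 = -0.00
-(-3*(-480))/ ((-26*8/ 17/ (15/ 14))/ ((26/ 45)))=510/ 7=72.86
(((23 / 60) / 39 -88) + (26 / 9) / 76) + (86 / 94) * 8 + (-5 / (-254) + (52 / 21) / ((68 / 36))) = -834801229091 / 10526809020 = -79.30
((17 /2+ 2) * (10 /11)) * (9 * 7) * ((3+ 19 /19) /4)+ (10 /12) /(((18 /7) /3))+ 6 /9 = 603.00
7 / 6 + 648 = 3895 / 6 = 649.17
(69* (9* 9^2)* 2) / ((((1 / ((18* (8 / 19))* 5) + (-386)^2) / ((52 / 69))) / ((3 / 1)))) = 163762560 / 107277139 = 1.53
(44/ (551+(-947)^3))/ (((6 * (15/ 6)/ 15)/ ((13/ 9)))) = -1/ 13362759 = -0.00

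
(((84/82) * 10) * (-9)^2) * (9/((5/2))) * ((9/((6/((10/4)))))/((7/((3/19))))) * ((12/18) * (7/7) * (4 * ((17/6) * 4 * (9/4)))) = 13384440/779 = 17181.57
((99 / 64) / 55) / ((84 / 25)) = 15 / 1792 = 0.01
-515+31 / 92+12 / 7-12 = -338067 / 644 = -524.95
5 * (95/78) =475/78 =6.09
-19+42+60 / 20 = 26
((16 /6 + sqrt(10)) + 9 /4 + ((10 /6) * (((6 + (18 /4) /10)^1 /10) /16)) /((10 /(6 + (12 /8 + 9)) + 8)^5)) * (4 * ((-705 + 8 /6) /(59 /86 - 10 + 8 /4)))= 726184 * sqrt(10) /1887 + 1583144327388338692661 /836709773804421120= 3109.06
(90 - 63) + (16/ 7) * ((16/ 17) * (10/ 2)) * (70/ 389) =28.94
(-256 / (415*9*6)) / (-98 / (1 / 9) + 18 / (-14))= 896 / 69280515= 0.00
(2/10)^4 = 1/625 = 0.00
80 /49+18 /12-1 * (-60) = 6187 /98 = 63.13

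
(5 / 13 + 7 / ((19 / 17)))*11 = 18062 / 247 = 73.13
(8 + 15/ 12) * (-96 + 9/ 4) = -13875/ 16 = -867.19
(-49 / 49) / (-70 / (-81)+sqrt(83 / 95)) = 538650 / 79063 -6561 * sqrt(7885) / 79063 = -0.56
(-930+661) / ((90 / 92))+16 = -11654 / 45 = -258.98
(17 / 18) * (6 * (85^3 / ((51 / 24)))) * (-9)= -14739000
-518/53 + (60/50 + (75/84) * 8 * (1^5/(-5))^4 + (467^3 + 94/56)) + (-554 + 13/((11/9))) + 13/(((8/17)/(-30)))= 101846184.00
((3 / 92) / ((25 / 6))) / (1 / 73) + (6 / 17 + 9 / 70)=1.05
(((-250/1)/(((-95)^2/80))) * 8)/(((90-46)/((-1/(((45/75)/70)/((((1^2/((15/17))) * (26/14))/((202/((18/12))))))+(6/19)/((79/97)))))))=34918000/81129411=0.43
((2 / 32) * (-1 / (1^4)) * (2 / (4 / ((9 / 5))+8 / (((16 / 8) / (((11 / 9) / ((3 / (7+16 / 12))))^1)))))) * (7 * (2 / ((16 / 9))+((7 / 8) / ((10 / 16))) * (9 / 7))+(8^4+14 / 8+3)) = -13352769 / 409600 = -32.60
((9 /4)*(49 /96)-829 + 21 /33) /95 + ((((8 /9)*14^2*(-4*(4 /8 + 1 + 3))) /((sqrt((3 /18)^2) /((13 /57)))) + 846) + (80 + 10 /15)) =-1353681677 /401280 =-3373.41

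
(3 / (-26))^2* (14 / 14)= 9 / 676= 0.01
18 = 18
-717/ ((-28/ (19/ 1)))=486.54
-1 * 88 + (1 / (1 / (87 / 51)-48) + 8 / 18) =-1083761 / 12375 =-87.58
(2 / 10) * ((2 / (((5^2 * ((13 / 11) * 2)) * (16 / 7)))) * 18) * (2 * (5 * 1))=693 / 1300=0.53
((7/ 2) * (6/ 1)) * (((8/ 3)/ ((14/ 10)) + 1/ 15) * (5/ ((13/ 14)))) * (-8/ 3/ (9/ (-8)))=20608/ 39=528.41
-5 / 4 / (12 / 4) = -5 / 12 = -0.42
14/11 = 1.27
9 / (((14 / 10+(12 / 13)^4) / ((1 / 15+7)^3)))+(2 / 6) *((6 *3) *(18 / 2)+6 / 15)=1548.02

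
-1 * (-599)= 599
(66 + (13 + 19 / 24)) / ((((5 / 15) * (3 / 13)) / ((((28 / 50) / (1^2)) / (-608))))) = -34853 / 36480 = -0.96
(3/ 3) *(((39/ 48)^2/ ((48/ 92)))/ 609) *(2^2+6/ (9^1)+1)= 66079/ 5612544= 0.01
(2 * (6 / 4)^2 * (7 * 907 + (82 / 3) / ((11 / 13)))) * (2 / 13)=631749 / 143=4417.83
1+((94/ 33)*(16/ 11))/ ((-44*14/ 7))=3805/ 3993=0.95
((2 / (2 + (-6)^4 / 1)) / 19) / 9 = 1 / 110979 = 0.00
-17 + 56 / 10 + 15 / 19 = -1008 / 95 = -10.61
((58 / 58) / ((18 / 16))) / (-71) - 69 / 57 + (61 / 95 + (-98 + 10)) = -5377306 / 60705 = -88.58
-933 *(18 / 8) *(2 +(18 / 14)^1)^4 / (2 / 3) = -7049474631 / 19208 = -367007.22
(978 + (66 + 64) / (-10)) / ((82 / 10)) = 4825 / 41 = 117.68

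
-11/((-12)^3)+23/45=4471/8640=0.52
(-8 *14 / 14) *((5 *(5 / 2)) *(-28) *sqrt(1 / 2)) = 1400 *sqrt(2) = 1979.90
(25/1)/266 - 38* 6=-60623/266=-227.91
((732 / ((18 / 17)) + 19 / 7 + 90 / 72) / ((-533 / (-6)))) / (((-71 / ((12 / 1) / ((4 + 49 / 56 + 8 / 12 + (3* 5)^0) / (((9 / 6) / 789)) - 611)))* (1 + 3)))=-1051290 / 8995773059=-0.00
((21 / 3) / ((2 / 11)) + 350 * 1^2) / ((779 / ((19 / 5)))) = 777 / 410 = 1.90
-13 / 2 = -6.50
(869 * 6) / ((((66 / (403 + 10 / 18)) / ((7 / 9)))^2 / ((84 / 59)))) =714896032256 / 4258089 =167891.28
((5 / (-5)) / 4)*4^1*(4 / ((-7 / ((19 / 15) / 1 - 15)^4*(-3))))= -7203256384 / 1063125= -6775.55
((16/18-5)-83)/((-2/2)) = 784/9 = 87.11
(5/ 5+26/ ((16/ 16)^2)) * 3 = 81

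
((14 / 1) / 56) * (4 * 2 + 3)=11 / 4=2.75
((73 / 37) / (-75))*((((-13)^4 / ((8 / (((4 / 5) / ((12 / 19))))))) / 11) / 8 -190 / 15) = -29849627 / 29304000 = -1.02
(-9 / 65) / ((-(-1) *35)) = -9 / 2275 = -0.00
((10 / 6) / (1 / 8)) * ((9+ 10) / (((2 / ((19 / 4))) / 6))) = 3610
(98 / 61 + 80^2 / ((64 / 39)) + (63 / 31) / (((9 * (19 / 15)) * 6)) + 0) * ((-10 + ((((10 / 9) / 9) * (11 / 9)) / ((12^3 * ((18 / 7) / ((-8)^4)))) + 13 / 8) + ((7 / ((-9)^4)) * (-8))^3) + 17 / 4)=-280547671441863641771 / 18039841451068176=-15551.56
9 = 9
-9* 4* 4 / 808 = -18 / 101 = -0.18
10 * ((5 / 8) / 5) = 5 / 4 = 1.25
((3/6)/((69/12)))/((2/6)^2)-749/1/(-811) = 31825/18653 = 1.71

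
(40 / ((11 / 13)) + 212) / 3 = 2852 / 33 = 86.42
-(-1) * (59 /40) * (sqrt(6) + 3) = 59 * sqrt(6) /40 + 177 /40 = 8.04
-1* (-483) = 483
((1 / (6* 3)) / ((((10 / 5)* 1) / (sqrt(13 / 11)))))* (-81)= -9* sqrt(143) / 44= -2.45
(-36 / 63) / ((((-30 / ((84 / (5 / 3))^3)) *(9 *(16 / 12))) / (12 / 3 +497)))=63631008 / 625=101809.61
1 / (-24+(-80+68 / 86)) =-43 / 4438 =-0.01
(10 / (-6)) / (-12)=5 / 36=0.14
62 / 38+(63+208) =5180 / 19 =272.63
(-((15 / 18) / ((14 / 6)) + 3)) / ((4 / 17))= -799 / 56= -14.27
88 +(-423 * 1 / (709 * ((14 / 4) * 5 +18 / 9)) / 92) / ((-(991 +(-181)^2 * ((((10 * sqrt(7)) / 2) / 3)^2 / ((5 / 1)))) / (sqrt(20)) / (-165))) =88-209385 * sqrt(5) / 244967048014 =88.00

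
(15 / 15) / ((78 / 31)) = 31 / 78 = 0.40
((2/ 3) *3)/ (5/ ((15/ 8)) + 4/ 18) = 9/ 13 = 0.69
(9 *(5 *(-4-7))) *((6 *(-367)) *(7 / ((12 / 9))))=11444895 / 2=5722447.50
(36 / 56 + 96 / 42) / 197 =41 / 2758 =0.01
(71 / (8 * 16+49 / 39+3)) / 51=923 / 87686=0.01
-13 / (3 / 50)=-650 / 3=-216.67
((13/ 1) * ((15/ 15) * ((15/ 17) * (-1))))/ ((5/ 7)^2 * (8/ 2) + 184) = -9555/ 154972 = -0.06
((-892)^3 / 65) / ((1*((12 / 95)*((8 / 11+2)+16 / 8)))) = -9270878012 / 507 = -18285755.45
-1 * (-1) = 1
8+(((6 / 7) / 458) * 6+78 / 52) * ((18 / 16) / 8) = 1685077 / 205184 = 8.21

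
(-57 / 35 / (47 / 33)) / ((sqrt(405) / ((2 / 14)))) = -209 * sqrt(5) / 57575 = -0.01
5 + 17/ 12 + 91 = 1169/ 12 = 97.42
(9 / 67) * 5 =45 / 67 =0.67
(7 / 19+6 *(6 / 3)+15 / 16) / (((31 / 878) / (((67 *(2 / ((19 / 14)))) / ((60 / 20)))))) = 832829095 / 67146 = 12403.26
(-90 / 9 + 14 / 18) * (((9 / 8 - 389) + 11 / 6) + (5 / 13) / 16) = 19992625 / 5616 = 3559.94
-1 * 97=-97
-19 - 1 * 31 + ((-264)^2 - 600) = 69046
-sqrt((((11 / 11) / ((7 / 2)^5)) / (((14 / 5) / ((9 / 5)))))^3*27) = -5184*sqrt(3) / 40353607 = -0.00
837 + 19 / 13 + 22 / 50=838.90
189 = 189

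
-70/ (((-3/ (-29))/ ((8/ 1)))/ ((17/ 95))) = -55216/ 57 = -968.70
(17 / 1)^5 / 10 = 1419857 / 10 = 141985.70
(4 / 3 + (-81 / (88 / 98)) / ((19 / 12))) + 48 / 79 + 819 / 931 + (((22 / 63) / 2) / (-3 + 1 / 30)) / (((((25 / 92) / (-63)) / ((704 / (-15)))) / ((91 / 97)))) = -654.94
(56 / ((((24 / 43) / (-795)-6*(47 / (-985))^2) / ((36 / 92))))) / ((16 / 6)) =-417905984475 / 730439198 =-572.13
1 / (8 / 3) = 3 / 8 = 0.38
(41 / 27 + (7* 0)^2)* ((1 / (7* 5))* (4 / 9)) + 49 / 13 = 418877 / 110565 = 3.79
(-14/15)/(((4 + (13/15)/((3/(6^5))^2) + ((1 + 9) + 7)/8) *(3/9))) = -112/232906997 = -0.00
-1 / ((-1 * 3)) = 1 / 3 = 0.33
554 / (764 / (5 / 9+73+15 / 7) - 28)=-1321013 / 42700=-30.94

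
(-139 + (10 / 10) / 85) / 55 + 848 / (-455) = -169814 / 38675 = -4.39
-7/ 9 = -0.78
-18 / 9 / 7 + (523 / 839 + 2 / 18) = 23720 / 52857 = 0.45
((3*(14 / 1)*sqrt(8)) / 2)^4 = 12446784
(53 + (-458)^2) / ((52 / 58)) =6084693 / 26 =234026.65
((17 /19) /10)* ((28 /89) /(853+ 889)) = 119 /7364305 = 0.00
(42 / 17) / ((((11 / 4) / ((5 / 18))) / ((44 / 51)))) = 560 / 2601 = 0.22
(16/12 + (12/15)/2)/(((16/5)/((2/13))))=0.08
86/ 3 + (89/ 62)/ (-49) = 261001/ 9114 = 28.64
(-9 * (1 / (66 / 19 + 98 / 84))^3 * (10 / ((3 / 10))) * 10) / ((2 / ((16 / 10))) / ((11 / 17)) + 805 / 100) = -27161640000 / 9030189229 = -3.01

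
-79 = -79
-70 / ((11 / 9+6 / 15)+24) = -3150 / 1153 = -2.73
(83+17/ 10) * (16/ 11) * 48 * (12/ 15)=118272/ 25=4730.88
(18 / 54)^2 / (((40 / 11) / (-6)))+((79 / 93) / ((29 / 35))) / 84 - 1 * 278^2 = -3126531143 / 40455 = -77284.17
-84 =-84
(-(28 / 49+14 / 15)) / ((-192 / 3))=79 / 3360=0.02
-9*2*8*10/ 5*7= -2016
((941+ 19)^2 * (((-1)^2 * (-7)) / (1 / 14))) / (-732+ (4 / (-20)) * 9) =150528000 / 1223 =123080.95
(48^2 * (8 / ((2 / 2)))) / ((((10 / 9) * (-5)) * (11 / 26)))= -2156544 / 275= -7841.98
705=705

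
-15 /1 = -15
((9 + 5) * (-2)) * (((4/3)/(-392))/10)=1/105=0.01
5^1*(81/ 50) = 81/ 10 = 8.10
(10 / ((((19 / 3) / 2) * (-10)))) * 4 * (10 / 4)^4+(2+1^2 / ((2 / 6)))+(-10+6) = -1837 / 38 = -48.34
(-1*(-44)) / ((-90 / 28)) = -616 / 45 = -13.69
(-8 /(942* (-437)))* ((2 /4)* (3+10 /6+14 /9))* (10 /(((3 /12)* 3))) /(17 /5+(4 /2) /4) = 44800 /216735831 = 0.00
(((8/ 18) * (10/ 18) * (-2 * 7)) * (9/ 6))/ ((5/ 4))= -112/ 27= -4.15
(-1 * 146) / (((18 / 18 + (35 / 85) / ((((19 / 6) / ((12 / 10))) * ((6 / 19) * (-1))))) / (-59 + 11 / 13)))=9381960 / 559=16783.47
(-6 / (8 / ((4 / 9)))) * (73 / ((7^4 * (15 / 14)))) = -0.01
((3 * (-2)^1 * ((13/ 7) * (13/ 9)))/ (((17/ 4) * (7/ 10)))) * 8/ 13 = -8320/ 2499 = -3.33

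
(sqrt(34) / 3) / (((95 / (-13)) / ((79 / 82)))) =-1027 * sqrt(34) / 23370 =-0.26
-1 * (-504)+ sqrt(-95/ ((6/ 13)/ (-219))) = sqrt(180310)/ 2+ 504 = 716.31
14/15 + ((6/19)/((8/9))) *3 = 2279/1140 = 2.00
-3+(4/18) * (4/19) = -505/171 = -2.95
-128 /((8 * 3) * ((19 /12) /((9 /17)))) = -1.78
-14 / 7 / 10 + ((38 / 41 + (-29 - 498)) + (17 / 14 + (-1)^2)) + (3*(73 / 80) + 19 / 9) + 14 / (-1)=-110182571 / 206640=-533.21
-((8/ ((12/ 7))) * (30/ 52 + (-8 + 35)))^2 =-2798929/ 169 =-16561.71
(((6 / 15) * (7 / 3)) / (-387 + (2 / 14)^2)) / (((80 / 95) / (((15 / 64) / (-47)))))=343 / 24015872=0.00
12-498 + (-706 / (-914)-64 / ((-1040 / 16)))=-14384437 / 29705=-484.24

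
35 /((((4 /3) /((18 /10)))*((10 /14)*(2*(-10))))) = -1323 /400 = -3.31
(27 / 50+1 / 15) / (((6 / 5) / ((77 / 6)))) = 7007 / 1080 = 6.49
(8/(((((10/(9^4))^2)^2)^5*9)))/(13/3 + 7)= 7282483350946404208076885500996745047522350034970917293604274649554310785067/425000000000000000000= 17135254943403304019004440000000000000000000000000000000.00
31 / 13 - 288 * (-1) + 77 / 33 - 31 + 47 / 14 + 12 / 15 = 265.88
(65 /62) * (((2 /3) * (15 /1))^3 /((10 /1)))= 3250 /31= 104.84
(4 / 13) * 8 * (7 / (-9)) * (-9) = 17.23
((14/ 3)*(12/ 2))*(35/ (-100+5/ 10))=-1960/ 199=-9.85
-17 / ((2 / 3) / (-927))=47277 / 2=23638.50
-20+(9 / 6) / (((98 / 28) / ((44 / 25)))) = -3368 / 175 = -19.25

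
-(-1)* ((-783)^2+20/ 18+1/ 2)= 11035631/ 18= 613090.61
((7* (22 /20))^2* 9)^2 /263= 2847396321 /2630000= 1082.66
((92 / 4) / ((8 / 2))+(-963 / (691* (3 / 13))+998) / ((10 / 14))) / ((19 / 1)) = 3854385 / 52516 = 73.39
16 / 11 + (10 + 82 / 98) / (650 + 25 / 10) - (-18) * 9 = 12776088 / 78155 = 163.47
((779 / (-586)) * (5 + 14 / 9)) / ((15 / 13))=-597493 / 79110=-7.55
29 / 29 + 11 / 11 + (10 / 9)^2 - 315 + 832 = 42139 / 81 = 520.23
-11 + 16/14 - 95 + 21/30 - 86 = -13311/70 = -190.16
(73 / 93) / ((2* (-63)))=-73 / 11718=-0.01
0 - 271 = -271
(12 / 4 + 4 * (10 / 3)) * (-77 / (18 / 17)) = -64141 / 54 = -1187.80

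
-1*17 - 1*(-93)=76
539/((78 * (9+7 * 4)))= 539/2886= 0.19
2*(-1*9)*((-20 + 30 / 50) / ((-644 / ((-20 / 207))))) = 194 / 3703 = 0.05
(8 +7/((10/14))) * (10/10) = 89/5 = 17.80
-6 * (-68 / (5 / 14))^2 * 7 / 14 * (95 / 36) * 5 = -4304944 / 3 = -1434981.33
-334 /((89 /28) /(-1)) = 9352 /89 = 105.08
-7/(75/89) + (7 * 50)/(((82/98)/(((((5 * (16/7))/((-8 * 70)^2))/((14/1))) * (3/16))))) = -45771931/5510400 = -8.31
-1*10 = -10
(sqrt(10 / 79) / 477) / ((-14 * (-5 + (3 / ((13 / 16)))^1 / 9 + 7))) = -13 * sqrt(790) / 16530276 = -0.00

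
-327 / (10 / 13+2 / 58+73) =-4.43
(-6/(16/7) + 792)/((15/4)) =421/2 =210.50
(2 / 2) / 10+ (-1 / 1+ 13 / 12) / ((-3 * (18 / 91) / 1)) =-131 / 3240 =-0.04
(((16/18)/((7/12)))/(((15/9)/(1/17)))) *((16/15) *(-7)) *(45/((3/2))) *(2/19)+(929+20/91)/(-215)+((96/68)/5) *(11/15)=-10005257/1858675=-5.38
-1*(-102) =102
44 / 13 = 3.38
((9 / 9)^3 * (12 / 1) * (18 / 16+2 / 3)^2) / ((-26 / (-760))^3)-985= 6334653365 / 6591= 961106.56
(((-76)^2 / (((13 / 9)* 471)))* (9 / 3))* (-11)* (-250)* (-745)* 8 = -417451131.80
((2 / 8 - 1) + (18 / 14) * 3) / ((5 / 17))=1479 / 140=10.56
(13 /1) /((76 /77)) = 1001 /76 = 13.17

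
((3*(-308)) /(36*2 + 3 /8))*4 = -9856 /193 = -51.07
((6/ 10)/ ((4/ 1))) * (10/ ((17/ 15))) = 45/ 34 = 1.32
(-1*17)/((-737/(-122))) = -2074/737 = -2.81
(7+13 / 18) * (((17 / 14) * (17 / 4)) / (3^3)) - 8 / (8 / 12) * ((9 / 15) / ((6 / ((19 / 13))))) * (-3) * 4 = 39842603 / 1769040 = 22.52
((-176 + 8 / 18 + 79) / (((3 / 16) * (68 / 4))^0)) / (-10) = 869 / 90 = 9.66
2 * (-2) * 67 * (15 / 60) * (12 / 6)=-134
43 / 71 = 0.61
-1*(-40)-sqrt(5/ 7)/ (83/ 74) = 40-74*sqrt(35)/ 581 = 39.25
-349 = -349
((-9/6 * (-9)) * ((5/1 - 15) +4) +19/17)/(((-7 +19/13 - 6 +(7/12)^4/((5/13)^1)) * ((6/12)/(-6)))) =-21964400640/257485927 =-85.30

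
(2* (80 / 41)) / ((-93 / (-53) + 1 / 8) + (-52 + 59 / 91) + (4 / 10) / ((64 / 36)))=-15433600 / 194764719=-0.08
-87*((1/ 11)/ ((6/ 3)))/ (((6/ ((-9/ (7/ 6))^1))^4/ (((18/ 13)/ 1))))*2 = -10274526/ 343343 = -29.92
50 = 50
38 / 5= 7.60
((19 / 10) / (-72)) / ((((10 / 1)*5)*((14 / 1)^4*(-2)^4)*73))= -19 / 1615315968000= -0.00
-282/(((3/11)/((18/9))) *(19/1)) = -2068/19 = -108.84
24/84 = 2/7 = 0.29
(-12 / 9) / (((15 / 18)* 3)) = -8 / 15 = -0.53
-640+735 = 95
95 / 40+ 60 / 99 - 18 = -15.02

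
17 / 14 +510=7157 / 14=511.21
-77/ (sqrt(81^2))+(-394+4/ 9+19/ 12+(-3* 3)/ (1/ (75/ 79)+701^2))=-2345959654489/ 5970534948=-392.92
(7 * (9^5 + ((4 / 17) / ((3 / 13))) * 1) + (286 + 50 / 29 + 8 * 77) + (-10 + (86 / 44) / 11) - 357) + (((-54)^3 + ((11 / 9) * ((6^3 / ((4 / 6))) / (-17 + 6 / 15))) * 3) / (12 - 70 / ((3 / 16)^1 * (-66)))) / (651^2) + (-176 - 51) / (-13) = 3289319169246298157863 / 7947048973009146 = 413904.48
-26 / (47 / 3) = -78 / 47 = -1.66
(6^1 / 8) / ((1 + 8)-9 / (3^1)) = 1 / 8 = 0.12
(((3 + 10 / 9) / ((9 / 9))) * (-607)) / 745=-22459 / 6705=-3.35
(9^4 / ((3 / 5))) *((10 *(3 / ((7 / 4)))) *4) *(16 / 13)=83980800 / 91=922865.93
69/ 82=0.84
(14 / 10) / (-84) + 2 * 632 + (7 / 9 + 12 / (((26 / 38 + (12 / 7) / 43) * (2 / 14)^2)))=1548026597 / 745380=2076.83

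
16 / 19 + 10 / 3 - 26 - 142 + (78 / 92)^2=-163.11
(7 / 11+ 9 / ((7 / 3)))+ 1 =5.49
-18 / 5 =-3.60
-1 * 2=-2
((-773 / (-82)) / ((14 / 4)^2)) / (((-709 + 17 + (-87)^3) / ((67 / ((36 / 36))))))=-103582 / 1324322755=-0.00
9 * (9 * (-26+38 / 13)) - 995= -37235 / 13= -2864.23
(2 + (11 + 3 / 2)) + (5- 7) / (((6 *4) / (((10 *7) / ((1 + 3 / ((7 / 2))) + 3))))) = 2713 / 204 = 13.30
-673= -673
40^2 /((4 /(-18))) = -7200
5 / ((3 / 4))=20 / 3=6.67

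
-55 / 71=-0.77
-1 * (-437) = 437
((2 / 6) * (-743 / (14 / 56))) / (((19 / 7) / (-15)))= 104020 / 19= 5474.74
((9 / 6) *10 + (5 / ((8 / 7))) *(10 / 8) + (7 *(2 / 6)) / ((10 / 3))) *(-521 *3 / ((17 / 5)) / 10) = -5293881 / 5440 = -973.14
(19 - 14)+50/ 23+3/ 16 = 2709/ 368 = 7.36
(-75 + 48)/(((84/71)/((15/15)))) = -639/28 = -22.82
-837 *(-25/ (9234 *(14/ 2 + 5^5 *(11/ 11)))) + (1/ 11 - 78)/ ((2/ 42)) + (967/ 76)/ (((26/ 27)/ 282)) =2089.99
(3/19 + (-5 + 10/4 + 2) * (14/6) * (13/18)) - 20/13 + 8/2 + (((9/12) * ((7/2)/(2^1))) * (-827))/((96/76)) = -732013211/853632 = -857.53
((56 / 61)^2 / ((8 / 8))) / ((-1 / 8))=-25088 / 3721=-6.74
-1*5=-5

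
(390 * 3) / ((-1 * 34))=-585 / 17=-34.41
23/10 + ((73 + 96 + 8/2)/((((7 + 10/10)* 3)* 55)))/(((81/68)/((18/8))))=6053/2376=2.55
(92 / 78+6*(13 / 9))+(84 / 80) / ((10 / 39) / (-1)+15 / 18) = 7583 / 650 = 11.67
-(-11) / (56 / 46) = 253 / 28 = 9.04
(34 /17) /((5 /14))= 28 /5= 5.60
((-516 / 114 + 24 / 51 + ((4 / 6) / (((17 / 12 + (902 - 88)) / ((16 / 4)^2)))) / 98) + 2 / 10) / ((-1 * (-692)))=-31426581 / 5640426260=-0.01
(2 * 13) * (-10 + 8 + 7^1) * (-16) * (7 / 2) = -7280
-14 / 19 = -0.74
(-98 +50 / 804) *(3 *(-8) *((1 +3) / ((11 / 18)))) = 11338848 / 737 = 15385.14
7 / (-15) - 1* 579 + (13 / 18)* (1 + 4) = -51827 / 90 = -575.86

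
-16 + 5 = -11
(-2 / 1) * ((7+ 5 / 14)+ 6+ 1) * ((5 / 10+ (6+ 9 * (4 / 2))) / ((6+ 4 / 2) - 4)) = -1407 / 8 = -175.88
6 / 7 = 0.86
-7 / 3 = -2.33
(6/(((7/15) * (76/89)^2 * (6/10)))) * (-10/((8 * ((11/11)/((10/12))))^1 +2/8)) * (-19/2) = 14851875/52402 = 283.42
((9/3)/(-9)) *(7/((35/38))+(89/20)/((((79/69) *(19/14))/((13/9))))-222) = 1893631/27018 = 70.09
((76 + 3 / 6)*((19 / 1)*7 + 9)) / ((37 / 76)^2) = 62744688 / 1369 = 45832.50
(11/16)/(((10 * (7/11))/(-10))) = -121/112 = -1.08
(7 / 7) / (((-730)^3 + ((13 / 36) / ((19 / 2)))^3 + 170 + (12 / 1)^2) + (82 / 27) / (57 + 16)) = -2920123224 / 1135976659190468675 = -0.00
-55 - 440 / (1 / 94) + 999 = -40416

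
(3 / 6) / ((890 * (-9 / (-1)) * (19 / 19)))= 1 / 16020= 0.00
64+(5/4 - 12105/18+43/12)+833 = 688/3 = 229.33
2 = 2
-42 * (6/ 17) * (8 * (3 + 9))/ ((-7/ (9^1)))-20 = 30764/ 17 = 1809.65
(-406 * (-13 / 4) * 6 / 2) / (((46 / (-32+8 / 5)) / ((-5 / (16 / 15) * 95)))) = 214352775 / 184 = 1164960.73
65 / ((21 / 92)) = 5980 / 21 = 284.76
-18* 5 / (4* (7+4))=-45 / 22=-2.05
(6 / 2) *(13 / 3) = 13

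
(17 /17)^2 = 1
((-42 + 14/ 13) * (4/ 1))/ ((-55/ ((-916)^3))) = -1635528229888/ 715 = -2287452069.77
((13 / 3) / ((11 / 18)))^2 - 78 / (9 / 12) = -53.72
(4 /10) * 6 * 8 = 96 /5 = 19.20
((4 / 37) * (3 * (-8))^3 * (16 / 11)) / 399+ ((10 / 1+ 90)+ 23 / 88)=41058687 / 433048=94.81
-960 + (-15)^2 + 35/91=-9550/13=-734.62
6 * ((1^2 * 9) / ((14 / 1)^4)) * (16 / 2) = 27 / 2401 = 0.01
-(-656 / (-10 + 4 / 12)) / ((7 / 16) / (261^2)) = -73965312 / 7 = -10566473.14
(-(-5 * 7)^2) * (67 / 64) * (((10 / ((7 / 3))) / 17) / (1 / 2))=-175875 / 272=-646.60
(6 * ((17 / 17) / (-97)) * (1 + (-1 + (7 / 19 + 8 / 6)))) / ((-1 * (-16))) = -1 / 152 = -0.01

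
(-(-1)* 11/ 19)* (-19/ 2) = -11/ 2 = -5.50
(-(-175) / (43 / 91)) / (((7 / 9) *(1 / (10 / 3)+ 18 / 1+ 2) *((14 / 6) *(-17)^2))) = 87750 / 2522681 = 0.03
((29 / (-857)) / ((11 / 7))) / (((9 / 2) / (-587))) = 238322 / 84843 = 2.81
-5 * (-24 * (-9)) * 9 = -9720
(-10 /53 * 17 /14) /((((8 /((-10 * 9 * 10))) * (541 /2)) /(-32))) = -612000 /200711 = -3.05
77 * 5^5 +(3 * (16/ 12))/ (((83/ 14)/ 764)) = 20014659/ 83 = 241140.47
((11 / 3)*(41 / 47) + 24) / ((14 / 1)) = 1.94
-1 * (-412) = 412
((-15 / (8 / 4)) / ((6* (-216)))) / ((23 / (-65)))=-325 / 19872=-0.02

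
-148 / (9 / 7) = -1036 / 9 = -115.11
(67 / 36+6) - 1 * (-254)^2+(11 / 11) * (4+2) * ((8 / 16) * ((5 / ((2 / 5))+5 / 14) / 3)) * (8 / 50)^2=-2031996007 / 31500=-64507.81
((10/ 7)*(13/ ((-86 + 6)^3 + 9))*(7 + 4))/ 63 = -1430/ 225788031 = -0.00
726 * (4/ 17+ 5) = 64614/ 17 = 3800.82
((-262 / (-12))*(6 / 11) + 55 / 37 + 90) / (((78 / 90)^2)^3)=479340281250 / 1964511263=244.00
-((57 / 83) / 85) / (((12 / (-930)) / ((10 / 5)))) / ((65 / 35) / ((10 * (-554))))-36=-69184608 / 18343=-3771.72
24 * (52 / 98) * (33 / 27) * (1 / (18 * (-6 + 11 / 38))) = -43472 / 287091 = -0.15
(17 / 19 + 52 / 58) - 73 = -39236 / 551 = -71.21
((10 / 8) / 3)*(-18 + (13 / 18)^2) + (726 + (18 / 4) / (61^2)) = 718.72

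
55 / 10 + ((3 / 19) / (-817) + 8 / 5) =1102103 / 155230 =7.10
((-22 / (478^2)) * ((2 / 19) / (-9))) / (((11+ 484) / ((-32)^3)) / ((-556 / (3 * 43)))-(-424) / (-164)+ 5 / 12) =-746979328 / 1436166167840313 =-0.00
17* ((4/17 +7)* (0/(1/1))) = 0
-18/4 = -9/2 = -4.50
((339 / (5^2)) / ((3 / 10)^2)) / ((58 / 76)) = 17176 / 87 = 197.43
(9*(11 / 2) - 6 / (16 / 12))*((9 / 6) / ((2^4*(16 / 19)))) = 2565 / 512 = 5.01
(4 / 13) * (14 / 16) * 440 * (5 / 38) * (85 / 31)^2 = 27816250 / 237367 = 117.19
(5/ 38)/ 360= 1/ 2736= 0.00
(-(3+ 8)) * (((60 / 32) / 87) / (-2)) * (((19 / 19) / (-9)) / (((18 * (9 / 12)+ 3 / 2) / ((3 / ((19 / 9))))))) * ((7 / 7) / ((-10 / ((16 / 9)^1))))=11 / 49590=0.00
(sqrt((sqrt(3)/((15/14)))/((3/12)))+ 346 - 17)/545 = 2*3^(3/4)*sqrt(70)/8175+ 329/545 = 0.61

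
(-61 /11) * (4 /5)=-244 /55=-4.44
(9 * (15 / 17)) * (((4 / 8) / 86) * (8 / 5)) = 54 / 731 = 0.07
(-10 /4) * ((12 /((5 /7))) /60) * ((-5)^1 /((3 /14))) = 49 /3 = 16.33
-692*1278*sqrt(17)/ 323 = -884376*sqrt(17)/ 323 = -11289.09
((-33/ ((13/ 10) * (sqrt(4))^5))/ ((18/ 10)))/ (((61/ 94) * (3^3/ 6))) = -12925/ 85644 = -0.15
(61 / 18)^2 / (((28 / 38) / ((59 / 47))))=4171241 / 213192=19.57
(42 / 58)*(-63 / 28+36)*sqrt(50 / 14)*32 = 16200*sqrt(7) / 29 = 1477.97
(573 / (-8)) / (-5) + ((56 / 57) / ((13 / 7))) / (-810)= 6878093 / 480168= 14.32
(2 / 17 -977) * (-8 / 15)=132856 / 255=521.00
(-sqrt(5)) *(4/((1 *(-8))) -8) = 17 *sqrt(5)/2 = 19.01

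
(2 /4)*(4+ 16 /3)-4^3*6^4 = -248818 /3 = -82939.33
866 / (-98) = -433 / 49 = -8.84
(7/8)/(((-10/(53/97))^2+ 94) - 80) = 19663/7841808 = 0.00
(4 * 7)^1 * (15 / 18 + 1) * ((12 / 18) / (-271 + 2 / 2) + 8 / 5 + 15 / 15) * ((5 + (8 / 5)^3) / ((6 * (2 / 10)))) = 1010.72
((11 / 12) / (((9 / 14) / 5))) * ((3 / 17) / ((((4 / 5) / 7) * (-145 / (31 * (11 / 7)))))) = -131285 / 35496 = -3.70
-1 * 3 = -3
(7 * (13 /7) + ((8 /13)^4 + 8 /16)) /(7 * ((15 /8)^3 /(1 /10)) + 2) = 99755392 /3388391357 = 0.03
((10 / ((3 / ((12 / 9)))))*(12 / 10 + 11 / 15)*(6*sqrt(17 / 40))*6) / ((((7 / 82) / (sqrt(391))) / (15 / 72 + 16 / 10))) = 1253206*sqrt(230) / 225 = 84470.27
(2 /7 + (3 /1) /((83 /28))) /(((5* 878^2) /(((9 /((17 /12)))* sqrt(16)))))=81432 /9517526585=0.00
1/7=0.14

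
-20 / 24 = -5 / 6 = -0.83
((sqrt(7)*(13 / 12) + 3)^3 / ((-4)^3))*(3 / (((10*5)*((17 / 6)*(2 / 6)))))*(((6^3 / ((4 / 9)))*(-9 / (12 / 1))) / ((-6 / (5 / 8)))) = -124659 / 32768 - 16019289*sqrt(7) / 11141120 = -7.61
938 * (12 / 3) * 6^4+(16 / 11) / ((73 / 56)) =3904662272 / 803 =4862593.12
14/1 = 14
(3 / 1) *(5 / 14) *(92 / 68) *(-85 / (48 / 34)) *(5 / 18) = -48875 / 2016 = -24.24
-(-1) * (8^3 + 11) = 523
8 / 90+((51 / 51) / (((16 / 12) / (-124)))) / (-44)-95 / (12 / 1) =-5657 / 990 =-5.71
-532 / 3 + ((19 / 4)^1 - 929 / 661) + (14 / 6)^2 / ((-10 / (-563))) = 15768829 / 118980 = 132.53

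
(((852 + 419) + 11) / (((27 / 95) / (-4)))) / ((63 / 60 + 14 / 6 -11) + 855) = -9743200 / 457587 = -21.29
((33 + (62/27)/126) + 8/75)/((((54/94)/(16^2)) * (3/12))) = 67794833408/1148175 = 59045.73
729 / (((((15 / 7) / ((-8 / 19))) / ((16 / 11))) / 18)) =-3919104 / 1045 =-3750.34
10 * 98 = 980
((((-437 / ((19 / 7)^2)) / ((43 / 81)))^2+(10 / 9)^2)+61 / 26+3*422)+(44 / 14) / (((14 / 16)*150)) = 23684992763946539 / 1722021496650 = 13754.18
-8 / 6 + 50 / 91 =-214 / 273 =-0.78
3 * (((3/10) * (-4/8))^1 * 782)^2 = 4127787/100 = 41277.87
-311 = -311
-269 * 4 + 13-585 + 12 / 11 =-18116 / 11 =-1646.91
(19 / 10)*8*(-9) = -684 / 5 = -136.80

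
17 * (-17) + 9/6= -575/2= -287.50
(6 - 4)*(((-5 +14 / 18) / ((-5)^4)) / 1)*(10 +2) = -304 / 1875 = -0.16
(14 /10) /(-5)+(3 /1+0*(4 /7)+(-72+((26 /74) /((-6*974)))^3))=-17509900639370952589 /252741060037108800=-69.28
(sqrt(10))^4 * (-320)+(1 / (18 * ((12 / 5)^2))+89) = -82713287 / 2592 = -31910.99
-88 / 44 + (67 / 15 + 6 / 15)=2.87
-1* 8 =-8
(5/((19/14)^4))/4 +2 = 308662/130321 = 2.37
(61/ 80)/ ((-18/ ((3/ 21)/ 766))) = -61/ 7721280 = -0.00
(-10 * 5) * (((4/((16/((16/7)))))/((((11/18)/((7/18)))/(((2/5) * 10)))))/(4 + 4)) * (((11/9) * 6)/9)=-200/27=-7.41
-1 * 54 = -54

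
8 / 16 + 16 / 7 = 39 / 14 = 2.79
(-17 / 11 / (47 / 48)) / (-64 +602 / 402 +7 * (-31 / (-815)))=33418260 / 1317733219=0.03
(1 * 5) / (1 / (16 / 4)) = 20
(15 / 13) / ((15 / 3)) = 3 / 13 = 0.23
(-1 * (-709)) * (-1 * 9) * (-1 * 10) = 63810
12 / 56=3 / 14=0.21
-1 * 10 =-10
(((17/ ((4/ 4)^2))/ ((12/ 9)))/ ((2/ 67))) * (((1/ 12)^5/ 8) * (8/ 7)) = 1139/ 4644864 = 0.00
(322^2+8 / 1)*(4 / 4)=103692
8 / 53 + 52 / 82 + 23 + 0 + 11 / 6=334013 / 13038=25.62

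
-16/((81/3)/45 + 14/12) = -480/53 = -9.06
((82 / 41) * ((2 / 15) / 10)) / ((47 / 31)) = 62 / 3525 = 0.02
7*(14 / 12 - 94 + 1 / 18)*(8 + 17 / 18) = -941045 / 162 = -5808.92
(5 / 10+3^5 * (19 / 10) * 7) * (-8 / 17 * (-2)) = 258592 / 85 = 3042.26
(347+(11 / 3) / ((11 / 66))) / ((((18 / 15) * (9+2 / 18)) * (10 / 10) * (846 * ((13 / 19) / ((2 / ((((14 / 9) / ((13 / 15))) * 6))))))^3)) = 6859 / 6153630739200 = 0.00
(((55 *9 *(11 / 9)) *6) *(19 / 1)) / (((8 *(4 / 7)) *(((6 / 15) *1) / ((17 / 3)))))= 6839525 / 32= 213735.16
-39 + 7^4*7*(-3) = -50460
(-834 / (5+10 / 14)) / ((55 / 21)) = -61299 / 1100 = -55.73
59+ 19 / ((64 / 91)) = 5505 / 64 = 86.02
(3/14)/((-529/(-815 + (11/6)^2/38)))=159257/482448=0.33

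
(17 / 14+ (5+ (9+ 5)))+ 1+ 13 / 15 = 4637 / 210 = 22.08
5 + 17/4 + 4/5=201/20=10.05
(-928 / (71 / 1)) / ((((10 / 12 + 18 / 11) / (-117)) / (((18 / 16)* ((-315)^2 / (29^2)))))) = 27583756200 / 335617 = 82188.20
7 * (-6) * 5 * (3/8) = -315/4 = -78.75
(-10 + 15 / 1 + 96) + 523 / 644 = 65567 / 644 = 101.81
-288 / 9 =-32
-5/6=-0.83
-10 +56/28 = -8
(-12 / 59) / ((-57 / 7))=28 / 1121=0.02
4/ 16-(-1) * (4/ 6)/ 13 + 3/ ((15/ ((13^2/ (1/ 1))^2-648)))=4354663/ 780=5582.90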